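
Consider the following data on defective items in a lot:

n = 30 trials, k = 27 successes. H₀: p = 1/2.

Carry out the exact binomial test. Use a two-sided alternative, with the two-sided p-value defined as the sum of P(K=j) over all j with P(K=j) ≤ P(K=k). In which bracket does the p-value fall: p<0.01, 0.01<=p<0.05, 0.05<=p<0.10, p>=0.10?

Exact binomial: n=30, k=27, p₀=1/2=0.5000
P(X=j) = C(n,j)·p₀^j·(1−p₀)^(n−j); p = Σ P(X=j) over j with P(X=j) ≤ P(X=27)
p-value (two-sided) = 0.00001
→ bracket: p<0.01

p-value bracket: p<0.01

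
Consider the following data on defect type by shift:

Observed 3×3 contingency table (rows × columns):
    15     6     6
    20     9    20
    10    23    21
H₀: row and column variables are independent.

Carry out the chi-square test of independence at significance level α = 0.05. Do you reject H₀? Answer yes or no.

reject H₀: yes

Row totals [27, 49, 54], col totals [45, 38, 47], n=130
χ² = (15−9.35)²/9.35 + (6−7.89)²/7.89 + (6−9.76)²/9.76 + (20−16.96)²/16.96 + (9−14.32)²/14.32 + (20−17.72)²/17.72 + (10−18.69)²/18.69 + (23−15.78)²/15.78 + (21−19.52)²/19.52 = 15.5927
df = 4
p-value (upper-tail) = 0.00362
At α=0.05: p < α → reject H₀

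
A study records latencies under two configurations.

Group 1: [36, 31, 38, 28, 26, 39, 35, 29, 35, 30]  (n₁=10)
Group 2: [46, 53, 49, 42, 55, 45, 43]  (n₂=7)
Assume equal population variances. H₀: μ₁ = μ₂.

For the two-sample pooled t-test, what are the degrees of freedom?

degrees of freedom = 15

df = n₁ + n₂ − 2 = 10 + 7 − 2 = 15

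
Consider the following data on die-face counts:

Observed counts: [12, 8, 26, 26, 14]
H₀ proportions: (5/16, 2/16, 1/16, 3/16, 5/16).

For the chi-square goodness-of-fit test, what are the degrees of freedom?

degrees of freedom = 4

df = k − 1 = 5 − 1 = 4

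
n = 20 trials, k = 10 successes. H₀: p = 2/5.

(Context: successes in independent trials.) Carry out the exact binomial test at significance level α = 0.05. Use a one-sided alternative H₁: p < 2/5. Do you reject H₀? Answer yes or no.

Exact binomial: n=20, k=10, p₀=2/5=0.4000
P(X≤10) from Σ C(n,i)·p₀^i·(1−p₀)^(n−i)
p-value (one-sided, H₁ less) = 0.87248
At α=0.05: p ≥ α → fail to reject H₀

reject H₀: no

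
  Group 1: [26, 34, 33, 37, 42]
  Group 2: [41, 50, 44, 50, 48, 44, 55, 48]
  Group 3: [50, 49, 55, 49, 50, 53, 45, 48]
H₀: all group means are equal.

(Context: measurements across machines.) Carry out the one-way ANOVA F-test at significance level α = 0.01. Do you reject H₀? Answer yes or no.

reject H₀: yes

Group means [34.40, 47.50, 49.88], grand mean 45.286
SSB = Σnᵢ(x̄ᵢ−x̄)² = 800.211; SSW = ΣΣ(x−x̄ᵢ)² = 338.075
MSB = 800.211/2 = 400.1054; MSW = 338.075/18 = 18.7819
F = MSB/MSW = 21.3027
df = (2, 18)
p-value (upper-tail) = 0.00002
At α=0.01: p < α → reject H₀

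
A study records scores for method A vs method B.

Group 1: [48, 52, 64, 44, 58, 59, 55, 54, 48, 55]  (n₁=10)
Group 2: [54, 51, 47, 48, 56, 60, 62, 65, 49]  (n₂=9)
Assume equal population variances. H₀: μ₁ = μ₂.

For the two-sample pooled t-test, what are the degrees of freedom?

df = n₁ + n₂ − 2 = 10 + 9 − 2 = 17

degrees of freedom = 17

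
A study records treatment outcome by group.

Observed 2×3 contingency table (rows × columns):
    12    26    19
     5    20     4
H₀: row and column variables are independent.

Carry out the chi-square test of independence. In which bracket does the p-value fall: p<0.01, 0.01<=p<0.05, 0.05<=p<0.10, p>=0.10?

p-value bracket: 0.05<=p<0.10

Row totals [57, 29], col totals [17, 46, 23], n=86
χ² = (12−11.27)²/11.27 + (26−30.49)²/30.49 + (19−15.24)²/15.24 + (5−5.73)²/5.73 + (20−15.51)²/15.51 + (4−7.76)²/7.76 = 4.8449
df = 2
p-value (upper-tail) = 0.08871
→ bracket: 0.05<=p<0.10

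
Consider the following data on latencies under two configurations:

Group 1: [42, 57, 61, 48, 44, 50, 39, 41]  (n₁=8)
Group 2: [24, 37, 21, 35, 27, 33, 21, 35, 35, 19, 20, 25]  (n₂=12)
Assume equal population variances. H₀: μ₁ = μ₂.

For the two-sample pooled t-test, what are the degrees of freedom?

df = n₁ + n₂ − 2 = 8 + 12 − 2 = 18

degrees of freedom = 18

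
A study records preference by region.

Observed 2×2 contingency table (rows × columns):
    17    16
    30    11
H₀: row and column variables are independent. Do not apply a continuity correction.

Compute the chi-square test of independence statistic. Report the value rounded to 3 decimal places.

Row totals [33, 41], col totals [47, 27], n=74
χ² = (17−20.96)²/20.96 + (16−12.04)²/12.04 + (30−26.04)²/26.04 + (11−14.96)²/14.96 = 3.7000
df = 1

test statistic = 3.700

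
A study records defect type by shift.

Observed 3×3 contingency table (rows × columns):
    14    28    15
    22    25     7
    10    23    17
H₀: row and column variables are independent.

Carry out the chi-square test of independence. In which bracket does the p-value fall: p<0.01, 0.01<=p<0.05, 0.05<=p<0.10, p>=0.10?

p-value bracket: 0.05<=p<0.10

Row totals [57, 54, 50], col totals [46, 76, 39], n=161
χ² = (14−16.29)²/16.29 + (28−26.91)²/26.91 + (15−13.81)²/13.81 + (22−15.43)²/15.43 + (25−25.49)²/25.49 + (7−13.08)²/13.08 + (10−14.29)²/14.29 + (23−23.60)²/23.60 + (17−12.11)²/12.11 = 9.3772
df = 4
p-value (upper-tail) = 0.05233
→ bracket: 0.05<=p<0.10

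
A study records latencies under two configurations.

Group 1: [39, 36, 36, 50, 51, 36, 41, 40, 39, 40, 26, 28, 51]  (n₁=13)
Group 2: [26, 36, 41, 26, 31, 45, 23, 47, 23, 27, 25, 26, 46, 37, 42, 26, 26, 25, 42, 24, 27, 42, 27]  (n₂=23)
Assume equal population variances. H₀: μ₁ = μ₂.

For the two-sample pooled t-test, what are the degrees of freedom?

df = n₁ + n₂ − 2 = 13 + 23 − 2 = 34

degrees of freedom = 34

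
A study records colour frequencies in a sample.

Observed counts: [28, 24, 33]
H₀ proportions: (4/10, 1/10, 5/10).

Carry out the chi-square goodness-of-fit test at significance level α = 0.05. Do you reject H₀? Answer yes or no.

n = 85; E_i = n·p_i = [34.00, 8.50, 42.50]
χ² = (28−34.00)²/34.00 + (24−8.50)²/8.50 + (33−42.50)²/42.50 = 31.4471
df = 2
p-value (upper-tail) = 0.00000
At α=0.05: p < α → reject H₀

reject H₀: yes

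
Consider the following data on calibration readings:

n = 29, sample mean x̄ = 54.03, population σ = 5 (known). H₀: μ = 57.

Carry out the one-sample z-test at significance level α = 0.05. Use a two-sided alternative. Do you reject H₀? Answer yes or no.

SE = σ/√n = 5/√29 = 0.9285
z = (x̄−μ₀)/SE = (54.03−57)/0.9285 = -3.1988
p-value (two-sided) = 0.00138
At α=0.05: p < α → reject H₀

reject H₀: yes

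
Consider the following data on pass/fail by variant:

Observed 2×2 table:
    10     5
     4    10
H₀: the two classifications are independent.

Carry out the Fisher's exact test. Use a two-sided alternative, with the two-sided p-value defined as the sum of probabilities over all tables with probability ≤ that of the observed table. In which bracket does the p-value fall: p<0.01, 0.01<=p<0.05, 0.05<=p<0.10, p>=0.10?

p-value bracket: 0.05<=p<0.10

Margins: r₁=15, r₂=14, c₁=14, c₂=15, n=29
p_obs = C(15,10)·C(14,4)/C(29,14); sum pmf over tables with pmf ≤ p_obs
p-value (two-sided) = 0.06560
→ bracket: 0.05<=p<0.10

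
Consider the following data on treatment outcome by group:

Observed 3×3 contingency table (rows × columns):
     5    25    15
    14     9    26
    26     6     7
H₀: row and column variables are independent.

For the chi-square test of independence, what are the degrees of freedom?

df = (r−1)(c−1) = (3−1)·(3−1) = 4

degrees of freedom = 4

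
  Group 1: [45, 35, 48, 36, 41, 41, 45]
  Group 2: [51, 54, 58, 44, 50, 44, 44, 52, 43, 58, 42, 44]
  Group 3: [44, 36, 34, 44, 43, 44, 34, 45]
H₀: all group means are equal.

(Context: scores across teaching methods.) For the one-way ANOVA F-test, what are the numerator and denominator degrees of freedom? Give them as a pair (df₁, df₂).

k = 3 groups, N = 27 total
df = (k−1, N−k) = (3−1, 27−3) = (2, 24)

degrees of freedom = [2, 24]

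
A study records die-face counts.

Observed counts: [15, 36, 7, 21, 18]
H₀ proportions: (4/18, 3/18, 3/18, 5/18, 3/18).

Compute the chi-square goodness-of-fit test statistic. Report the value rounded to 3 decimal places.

test statistic = 33.042

n = 97; E_i = n·p_i = [21.56, 16.17, 16.17, 26.94, 16.17]
χ² = (15−21.56)²/21.56 + (36−16.17)²/16.17 + (7−16.17)²/16.17 + (21−26.94)²/26.94 + (18−16.17)²/16.17 = 33.0423
df = 4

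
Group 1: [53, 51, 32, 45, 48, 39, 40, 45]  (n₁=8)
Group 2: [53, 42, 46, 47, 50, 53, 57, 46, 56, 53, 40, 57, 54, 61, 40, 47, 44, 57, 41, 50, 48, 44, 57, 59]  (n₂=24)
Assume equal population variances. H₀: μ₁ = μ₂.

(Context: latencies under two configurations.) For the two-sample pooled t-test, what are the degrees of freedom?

df = n₁ + n₂ − 2 = 8 + 24 − 2 = 30

degrees of freedom = 30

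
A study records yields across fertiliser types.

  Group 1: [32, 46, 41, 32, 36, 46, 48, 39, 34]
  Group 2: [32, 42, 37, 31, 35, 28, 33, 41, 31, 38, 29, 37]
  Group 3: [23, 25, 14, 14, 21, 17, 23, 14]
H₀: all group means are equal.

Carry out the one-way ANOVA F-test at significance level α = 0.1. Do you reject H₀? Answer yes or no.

reject H₀: yes

Group means [39.33, 34.50, 18.88], grand mean 31.690
SSB = Σnᵢ(x̄ᵢ−x̄)² = 1934.332; SSW = ΣΣ(x−x̄ᵢ)² = 693.875
MSB = 1934.332/2 = 967.1659; MSW = 693.875/26 = 26.6875
F = MSB/MSW = 36.2404
df = (2, 26)
p-value (upper-tail) = 0.00000
At α=0.1: p < α → reject H₀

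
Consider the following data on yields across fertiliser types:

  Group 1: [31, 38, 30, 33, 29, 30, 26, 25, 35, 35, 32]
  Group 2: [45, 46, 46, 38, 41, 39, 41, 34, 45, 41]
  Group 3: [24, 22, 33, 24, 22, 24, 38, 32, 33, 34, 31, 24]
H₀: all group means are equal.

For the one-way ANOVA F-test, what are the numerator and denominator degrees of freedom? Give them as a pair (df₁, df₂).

degrees of freedom = [2, 30]

k = 3 groups, N = 33 total
df = (k−1, N−k) = (3−1, 33−3) = (2, 30)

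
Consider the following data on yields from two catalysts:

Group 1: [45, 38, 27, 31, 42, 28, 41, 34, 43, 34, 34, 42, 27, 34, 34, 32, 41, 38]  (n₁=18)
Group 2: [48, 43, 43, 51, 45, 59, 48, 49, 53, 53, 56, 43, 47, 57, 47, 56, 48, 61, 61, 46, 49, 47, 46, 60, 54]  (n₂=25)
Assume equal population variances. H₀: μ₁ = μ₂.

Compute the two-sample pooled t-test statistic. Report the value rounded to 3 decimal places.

test statistic = -8.424

x̄₁=35.833, s₁=5.670, n₁=18
x̄₂=50.800, s₂=5.802, n₂=25
s_p² = [17·5.670² + 24·5.802²]/41 = 33.0366
SE = √(s_p²·(1/18+1/25)) = 1.7767
t = (35.833−50.800)/1.7767 = -8.4236
df = 41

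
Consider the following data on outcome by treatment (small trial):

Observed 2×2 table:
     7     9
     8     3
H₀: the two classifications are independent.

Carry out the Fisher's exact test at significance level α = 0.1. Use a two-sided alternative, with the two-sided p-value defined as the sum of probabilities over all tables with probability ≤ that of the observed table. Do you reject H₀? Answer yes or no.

Margins: r₁=16, r₂=11, c₁=15, c₂=12, n=27
p_obs = C(16,7)·C(11,8)/C(27,15); sum pmf over tables with pmf ≤ p_obs
p-value (two-sided) = 0.23883
At α=0.1: p ≥ α → fail to reject H₀

reject H₀: no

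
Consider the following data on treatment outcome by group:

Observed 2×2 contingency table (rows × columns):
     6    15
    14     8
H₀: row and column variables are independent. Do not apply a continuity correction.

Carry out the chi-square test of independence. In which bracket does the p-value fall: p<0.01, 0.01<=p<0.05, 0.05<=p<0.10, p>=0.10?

Row totals [21, 22], col totals [20, 23], n=43
χ² = (6−9.77)²/9.77 + (15−11.23)²/11.23 + (14−10.23)²/10.23 + (8−11.77)²/11.77 = 5.3101
df = 1
p-value (upper-tail) = 0.02120
→ bracket: 0.01<=p<0.05

p-value bracket: 0.01<=p<0.05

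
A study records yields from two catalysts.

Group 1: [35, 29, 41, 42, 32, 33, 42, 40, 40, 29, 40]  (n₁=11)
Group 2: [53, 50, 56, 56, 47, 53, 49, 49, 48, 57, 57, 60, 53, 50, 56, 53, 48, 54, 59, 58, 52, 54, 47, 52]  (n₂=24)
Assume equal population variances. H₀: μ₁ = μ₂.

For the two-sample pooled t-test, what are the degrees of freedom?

df = n₁ + n₂ − 2 = 11 + 24 − 2 = 33

degrees of freedom = 33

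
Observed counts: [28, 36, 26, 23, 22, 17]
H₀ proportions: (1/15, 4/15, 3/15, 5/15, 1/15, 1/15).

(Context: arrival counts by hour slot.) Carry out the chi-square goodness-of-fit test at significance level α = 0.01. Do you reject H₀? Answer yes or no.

n = 152; E_i = n·p_i = [10.13, 40.53, 30.40, 50.67, 10.13, 10.13]
χ² = (28−10.13)²/10.13 + (36−40.53)²/40.53 + (26−30.40)²/30.40 + (23−50.67)²/50.67 + (22−10.13)²/10.13 + (17−10.13)²/10.13 = 66.3026
df = 5
p-value (upper-tail) = 0.00000
At α=0.01: p < α → reject H₀

reject H₀: yes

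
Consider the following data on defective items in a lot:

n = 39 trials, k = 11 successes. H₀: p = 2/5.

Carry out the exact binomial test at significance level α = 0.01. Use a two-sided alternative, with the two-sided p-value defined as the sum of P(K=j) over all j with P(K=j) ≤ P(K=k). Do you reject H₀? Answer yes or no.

Exact binomial: n=39, k=11, p₀=2/5=0.4000
P(X=j) = C(n,j)·p₀^j·(1−p₀)^(n−j); p = Σ P(X=j) over j with P(X=j) ≤ P(X=11)
p-value (two-sided) = 0.14410
At α=0.01: p ≥ α → fail to reject H₀

reject H₀: no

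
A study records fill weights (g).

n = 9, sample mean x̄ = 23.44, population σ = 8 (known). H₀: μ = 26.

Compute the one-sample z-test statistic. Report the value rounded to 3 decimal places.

test statistic = -0.960

SE = σ/√n = 8/√9 = 2.6667
z = (x̄−μ₀)/SE = (23.44−26)/2.6667 = -0.9600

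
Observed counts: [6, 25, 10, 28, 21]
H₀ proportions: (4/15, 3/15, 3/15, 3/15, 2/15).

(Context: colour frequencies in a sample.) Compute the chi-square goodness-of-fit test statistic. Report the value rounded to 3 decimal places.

n = 90; E_i = n·p_i = [24.00, 18.00, 18.00, 18.00, 12.00]
χ² = (6−24.00)²/24.00 + (25−18.00)²/18.00 + (10−18.00)²/18.00 + (28−18.00)²/18.00 + (21−12.00)²/12.00 = 32.0833
df = 4

test statistic = 32.083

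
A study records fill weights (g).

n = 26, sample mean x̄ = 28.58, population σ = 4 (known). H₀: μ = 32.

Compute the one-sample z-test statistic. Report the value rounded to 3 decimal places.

SE = σ/√n = 4/√26 = 0.7845
z = (x̄−μ₀)/SE = (28.58−32)/0.7845 = -4.3597

test statistic = -4.360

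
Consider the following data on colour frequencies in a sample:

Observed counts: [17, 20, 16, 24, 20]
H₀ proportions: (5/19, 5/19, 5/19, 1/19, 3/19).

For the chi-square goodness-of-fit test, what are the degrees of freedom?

degrees of freedom = 4

df = k − 1 = 5 − 1 = 4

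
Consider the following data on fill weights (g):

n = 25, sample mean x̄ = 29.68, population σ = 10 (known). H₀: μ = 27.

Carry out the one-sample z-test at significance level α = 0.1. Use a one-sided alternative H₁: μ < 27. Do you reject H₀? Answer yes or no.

reject H₀: no

SE = σ/√n = 10/√25 = 2.0000
z = (x̄−μ₀)/SE = (29.68−27)/2.0000 = 1.3400
p-value (one-sided, H₁ less) = 0.90988
At α=0.1: p ≥ α → fail to reject H₀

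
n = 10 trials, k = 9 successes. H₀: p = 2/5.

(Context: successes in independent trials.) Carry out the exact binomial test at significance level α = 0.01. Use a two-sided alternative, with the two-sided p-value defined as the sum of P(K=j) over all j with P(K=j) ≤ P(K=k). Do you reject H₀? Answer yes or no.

reject H₀: yes

Exact binomial: n=10, k=9, p₀=2/5=0.4000
P(X=j) = C(n,j)·p₀^j·(1−p₀)^(n−j); p = Σ P(X=j) over j with P(X=j) ≤ P(X=9)
p-value (two-sided) = 0.00168
At α=0.01: p < α → reject H₀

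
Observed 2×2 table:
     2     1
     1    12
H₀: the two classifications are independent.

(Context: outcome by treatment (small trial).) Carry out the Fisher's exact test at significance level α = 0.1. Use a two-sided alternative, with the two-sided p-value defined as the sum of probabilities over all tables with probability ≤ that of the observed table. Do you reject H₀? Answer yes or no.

reject H₀: yes

Margins: r₁=3, r₂=13, c₁=3, c₂=13, n=16
p_obs = C(3,2)·C(13,1)/C(16,3); sum pmf over tables with pmf ≤ p_obs
p-value (two-sided) = 0.07143
At α=0.1: p < α → reject H₀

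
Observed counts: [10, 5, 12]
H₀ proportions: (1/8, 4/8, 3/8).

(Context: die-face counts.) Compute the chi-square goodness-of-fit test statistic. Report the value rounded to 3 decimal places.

test statistic = 18.704

n = 27; E_i = n·p_i = [3.38, 13.50, 10.12]
χ² = (10−3.38)²/3.38 + (5−13.50)²/13.50 + (12−10.12)²/10.12 = 18.7037
df = 2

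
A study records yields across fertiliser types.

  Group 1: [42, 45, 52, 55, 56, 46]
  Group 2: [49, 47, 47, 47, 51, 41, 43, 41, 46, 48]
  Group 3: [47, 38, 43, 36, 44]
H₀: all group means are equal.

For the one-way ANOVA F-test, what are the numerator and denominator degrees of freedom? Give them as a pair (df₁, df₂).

degrees of freedom = [2, 18]

k = 3 groups, N = 21 total
df = (k−1, N−k) = (3−1, 21−3) = (2, 18)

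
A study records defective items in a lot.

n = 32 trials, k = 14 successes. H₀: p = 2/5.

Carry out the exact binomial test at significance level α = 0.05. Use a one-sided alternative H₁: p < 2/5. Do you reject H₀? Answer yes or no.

reject H₀: no

Exact binomial: n=32, k=14, p₀=2/5=0.4000
P(X≤14) from Σ C(n,i)·p₀^i·(1−p₀)^(n−i)
p-value (one-sided, H₁ less) = 0.73238
At α=0.05: p ≥ α → fail to reject H₀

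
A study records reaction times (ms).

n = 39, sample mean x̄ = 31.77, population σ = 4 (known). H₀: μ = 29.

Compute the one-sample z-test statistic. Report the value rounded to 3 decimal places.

SE = σ/√n = 4/√39 = 0.6405
z = (x̄−μ₀)/SE = (31.77−29)/0.6405 = 4.3247

test statistic = 4.325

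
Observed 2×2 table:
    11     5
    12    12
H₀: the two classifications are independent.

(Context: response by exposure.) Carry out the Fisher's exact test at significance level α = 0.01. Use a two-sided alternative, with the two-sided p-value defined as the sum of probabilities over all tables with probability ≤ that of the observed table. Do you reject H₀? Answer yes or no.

Margins: r₁=16, r₂=24, c₁=23, c₂=17, n=40
p_obs = C(16,11)·C(24,12)/C(40,23); sum pmf over tables with pmf ≤ p_obs
p-value (two-sided) = 0.33222
At α=0.01: p ≥ α → fail to reject H₀

reject H₀: no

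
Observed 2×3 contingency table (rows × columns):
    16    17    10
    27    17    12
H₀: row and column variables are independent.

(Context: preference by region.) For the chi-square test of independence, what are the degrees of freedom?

degrees of freedom = 2

df = (r−1)(c−1) = (2−1)·(3−1) = 2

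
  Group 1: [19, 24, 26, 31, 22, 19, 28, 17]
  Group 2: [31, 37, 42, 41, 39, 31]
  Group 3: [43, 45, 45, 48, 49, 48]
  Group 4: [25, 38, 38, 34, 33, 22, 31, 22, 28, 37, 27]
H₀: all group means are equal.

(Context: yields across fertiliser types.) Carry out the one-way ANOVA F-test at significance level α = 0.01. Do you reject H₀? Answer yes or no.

reject H₀: yes

Group means [23.25, 36.83, 46.33, 30.45], grand mean 32.903
SSB = Σnᵢ(x̄ᵢ−x̄)² = 1986.316; SSW = ΣΣ(x−x̄ᵢ)² = 678.394
MSB = 1986.316/3 = 662.1052; MSW = 678.394/27 = 25.1257
F = MSB/MSW = 26.3517
df = (3, 27)
p-value (upper-tail) = 0.00000
At α=0.01: p < α → reject H₀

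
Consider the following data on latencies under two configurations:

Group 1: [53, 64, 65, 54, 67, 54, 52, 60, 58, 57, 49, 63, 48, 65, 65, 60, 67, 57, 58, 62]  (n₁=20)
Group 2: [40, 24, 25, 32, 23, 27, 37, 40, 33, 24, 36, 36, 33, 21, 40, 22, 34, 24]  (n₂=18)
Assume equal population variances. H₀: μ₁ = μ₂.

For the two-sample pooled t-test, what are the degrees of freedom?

df = n₁ + n₂ − 2 = 20 + 18 − 2 = 36

degrees of freedom = 36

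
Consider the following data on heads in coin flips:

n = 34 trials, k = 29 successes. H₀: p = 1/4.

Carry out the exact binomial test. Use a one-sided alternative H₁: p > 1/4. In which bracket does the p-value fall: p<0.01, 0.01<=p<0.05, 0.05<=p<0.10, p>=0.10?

Exact binomial: n=34, k=29, p₀=1/4=0.2500
P(X≥29) from Σ C(n,i)·p₀^i·(1−p₀)^(n−i)
p-value (one-sided, H₁ greater) = 0.00000
→ bracket: p<0.01

p-value bracket: p<0.01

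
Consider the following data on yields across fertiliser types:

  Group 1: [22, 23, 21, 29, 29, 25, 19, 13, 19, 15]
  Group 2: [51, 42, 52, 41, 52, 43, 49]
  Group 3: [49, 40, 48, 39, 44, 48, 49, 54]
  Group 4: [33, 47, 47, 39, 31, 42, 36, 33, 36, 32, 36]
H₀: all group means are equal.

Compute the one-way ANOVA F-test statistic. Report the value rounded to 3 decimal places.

Group means [21.50, 47.14, 46.38, 37.45], grand mean 36.889
SSB = Σnᵢ(x̄ᵢ−x̄)² = 3827.596; SSW = ΣΣ(x−x̄ᵢ)² = 901.959
MSB = 3827.596/3 = 1275.8654; MSW = 901.959/32 = 28.1862
F = MSB/MSW = 45.2656
df = (3, 32)

test statistic = 45.266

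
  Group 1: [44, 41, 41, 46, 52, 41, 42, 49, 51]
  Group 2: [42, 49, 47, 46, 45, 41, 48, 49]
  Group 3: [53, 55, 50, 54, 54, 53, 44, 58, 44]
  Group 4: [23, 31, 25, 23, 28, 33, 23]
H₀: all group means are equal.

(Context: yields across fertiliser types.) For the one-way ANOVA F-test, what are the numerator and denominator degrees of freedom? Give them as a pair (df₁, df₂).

k = 4 groups, N = 33 total
df = (k−1, N−k) = (4−1, 33−4) = (3, 29)

degrees of freedom = [3, 29]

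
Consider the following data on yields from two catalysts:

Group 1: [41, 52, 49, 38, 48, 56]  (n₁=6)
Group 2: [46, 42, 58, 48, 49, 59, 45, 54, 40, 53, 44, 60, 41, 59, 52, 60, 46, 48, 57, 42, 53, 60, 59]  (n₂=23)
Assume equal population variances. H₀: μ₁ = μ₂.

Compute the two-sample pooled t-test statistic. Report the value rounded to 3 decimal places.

test statistic = -1.178

x̄₁=47.333, s₁=6.743, n₁=6
x̄₂=51.087, s₂=6.999, n₂=23
s_p² = [5·6.743² + 22·6.999²]/27 = 48.3392
SE = √(s_p²·(1/6+1/23)) = 3.1872
t = (47.333−51.087)/3.1872 = -1.1777
df = 27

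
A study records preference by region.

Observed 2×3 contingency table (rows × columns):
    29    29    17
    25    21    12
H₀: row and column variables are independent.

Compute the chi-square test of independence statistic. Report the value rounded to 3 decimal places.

test statistic = 0.270

Row totals [75, 58], col totals [54, 50, 29], n=133
χ² = (29−30.45)²/30.45 + (29−28.20)²/28.20 + (17−16.35)²/16.35 + (25−23.55)²/23.55 + (21−21.80)²/21.80 + (12−12.65)²/12.65 = 0.2698
df = 2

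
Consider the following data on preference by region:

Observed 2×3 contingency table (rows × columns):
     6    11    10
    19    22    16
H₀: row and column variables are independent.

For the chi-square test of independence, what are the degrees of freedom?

df = (r−1)(c−1) = (2−1)·(3−1) = 2

degrees of freedom = 2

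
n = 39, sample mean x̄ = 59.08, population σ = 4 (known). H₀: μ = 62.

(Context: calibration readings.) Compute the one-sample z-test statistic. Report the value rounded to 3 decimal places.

SE = σ/√n = 4/√39 = 0.6405
z = (x̄−μ₀)/SE = (59.08−62)/0.6405 = -4.5588

test statistic = -4.559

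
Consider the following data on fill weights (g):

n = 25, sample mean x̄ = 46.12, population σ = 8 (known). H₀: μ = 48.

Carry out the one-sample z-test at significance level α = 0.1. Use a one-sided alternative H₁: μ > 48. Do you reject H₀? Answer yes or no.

reject H₀: no

SE = σ/√n = 8/√25 = 1.6000
z = (x̄−μ₀)/SE = (46.12−48)/1.6000 = -1.1750
p-value (one-sided, H₁ greater) = 0.88000
At α=0.1: p ≥ α → fail to reject H₀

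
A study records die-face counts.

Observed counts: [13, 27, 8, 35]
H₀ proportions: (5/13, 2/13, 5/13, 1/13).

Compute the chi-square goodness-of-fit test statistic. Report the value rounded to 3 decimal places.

n = 83; E_i = n·p_i = [31.92, 12.77, 31.92, 6.38]
χ² = (13−31.92)²/31.92 + (27−12.77)²/12.77 + (8−31.92)²/31.92 + (35−6.38)²/6.38 = 173.2566
df = 3

test statistic = 173.257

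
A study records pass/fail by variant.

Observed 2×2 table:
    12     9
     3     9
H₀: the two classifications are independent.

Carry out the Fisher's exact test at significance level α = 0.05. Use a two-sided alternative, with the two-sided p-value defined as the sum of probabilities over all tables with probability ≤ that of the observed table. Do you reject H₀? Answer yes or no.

reject H₀: no

Margins: r₁=21, r₂=12, c₁=15, c₂=18, n=33
p_obs = C(21,12)·C(12,3)/C(33,15); sum pmf over tables with pmf ≤ p_obs
p-value (two-sided) = 0.14507
At α=0.05: p ≥ α → fail to reject H₀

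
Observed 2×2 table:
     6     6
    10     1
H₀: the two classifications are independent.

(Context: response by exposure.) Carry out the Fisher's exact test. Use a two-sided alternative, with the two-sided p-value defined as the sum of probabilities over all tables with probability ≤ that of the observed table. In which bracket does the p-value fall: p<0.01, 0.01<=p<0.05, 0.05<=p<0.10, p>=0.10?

Margins: r₁=12, r₂=11, c₁=16, c₂=7, n=23
p_obs = C(12,6)·C(11,10)/C(23,16); sum pmf over tables with pmf ≤ p_obs
p-value (two-sided) = 0.06865
→ bracket: 0.05<=p<0.10

p-value bracket: 0.05<=p<0.10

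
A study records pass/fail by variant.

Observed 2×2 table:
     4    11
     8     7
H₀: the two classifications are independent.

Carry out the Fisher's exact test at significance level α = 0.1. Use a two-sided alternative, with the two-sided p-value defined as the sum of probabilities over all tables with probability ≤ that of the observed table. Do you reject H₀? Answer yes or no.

Margins: r₁=15, r₂=15, c₁=12, c₂=18, n=30
p_obs = C(15,4)·C(15,8)/C(30,12); sum pmf over tables with pmf ≤ p_obs
p-value (two-sided) = 0.26354
At α=0.1: p ≥ α → fail to reject H₀

reject H₀: no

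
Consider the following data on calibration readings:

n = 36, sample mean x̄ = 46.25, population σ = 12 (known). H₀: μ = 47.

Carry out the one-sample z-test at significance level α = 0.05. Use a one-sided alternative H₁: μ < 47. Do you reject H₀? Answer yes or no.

SE = σ/√n = 12/√36 = 2.0000
z = (x̄−μ₀)/SE = (46.25−47)/2.0000 = -0.3750
p-value (one-sided, H₁ less) = 0.35383
At α=0.05: p ≥ α → fail to reject H₀

reject H₀: no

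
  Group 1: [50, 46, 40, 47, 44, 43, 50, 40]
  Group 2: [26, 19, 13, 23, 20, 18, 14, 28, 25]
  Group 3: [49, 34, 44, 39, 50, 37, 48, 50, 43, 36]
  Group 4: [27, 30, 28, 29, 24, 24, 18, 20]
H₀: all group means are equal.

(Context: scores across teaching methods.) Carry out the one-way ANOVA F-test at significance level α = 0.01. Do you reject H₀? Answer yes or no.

Group means [45.00, 20.67, 43.00, 25.00], grand mean 33.600
SSB = Σnᵢ(x̄ᵢ−x̄)² = 4020.400; SSW = ΣΣ(x−x̄ᵢ)² = 802.000
MSB = 4020.400/3 = 1340.1333; MSW = 802.000/31 = 25.8710
F = MSB/MSW = 51.8007
df = (3, 31)
p-value (upper-tail) = 0.00000
At α=0.01: p < α → reject H₀

reject H₀: yes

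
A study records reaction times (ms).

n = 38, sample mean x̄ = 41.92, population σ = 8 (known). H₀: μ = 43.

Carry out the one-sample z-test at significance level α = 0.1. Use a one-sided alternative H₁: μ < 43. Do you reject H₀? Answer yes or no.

SE = σ/√n = 8/√38 = 1.2978
z = (x̄−μ₀)/SE = (41.92−43)/1.2978 = -0.8322
p-value (one-sided, H₁ less) = 0.20265
At α=0.1: p ≥ α → fail to reject H₀

reject H₀: no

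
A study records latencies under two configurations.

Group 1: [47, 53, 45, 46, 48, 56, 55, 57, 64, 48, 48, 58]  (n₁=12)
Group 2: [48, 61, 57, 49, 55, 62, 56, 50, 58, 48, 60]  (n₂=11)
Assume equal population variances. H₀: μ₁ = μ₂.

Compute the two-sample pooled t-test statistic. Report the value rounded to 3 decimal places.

test statistic = -1.197

x̄₁=52.083, s₁=5.946, n₁=12
x̄₂=54.909, s₂=5.319, n₂=11
s_p² = [11·5.946² + 10·5.319²]/21 = 31.9917
SE = √(s_p²·(1/12+1/11)) = 2.3610
t = (52.083−54.909)/2.3610 = -1.1968
df = 21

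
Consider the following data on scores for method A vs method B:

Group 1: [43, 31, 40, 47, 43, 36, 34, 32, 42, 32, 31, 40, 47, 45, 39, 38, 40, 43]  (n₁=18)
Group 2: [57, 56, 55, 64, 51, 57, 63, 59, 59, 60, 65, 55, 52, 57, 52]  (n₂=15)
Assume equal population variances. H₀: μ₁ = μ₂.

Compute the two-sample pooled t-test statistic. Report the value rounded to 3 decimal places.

test statistic = -10.759

x̄₁=39.056, s₁=5.341, n₁=18
x̄₂=57.467, s₂=4.291, n₂=15
s_p² = [17·5.341² + 14·4.291²]/31 = 23.9573
SE = √(s_p²·(1/18+1/15)) = 1.7112
t = (39.056−57.467)/1.7112 = -10.7593
df = 31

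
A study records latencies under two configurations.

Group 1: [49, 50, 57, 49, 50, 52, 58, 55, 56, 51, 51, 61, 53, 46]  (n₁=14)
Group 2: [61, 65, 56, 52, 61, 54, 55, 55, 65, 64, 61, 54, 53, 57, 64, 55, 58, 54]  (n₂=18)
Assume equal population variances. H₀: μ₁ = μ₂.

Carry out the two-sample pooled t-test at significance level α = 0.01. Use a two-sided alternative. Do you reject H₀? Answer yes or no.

reject H₀: yes

x̄₁=52.714, s₁=4.159, n₁=14
x̄₂=58.000, s₂=4.459, n₂=18
s_p² = [13·4.159² + 17·4.459²]/30 = 18.7619
SE = √(s_p²·(1/14+1/18)) = 1.5435
t = (52.714−58.000)/1.5435 = -3.4244
df = 30
p-value (two-sided) = 0.00180
At α=0.01: p < α → reject H₀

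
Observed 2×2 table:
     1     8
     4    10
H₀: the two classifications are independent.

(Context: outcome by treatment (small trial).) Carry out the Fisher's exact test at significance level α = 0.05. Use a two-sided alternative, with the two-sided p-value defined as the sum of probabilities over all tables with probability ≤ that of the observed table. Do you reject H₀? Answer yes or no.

reject H₀: no

Margins: r₁=9, r₂=14, c₁=5, c₂=18, n=23
p_obs = C(9,1)·C(14,4)/C(23,5); sum pmf over tables with pmf ≤ p_obs
p-value (two-sided) = 0.61057
At α=0.05: p ≥ α → fail to reject H₀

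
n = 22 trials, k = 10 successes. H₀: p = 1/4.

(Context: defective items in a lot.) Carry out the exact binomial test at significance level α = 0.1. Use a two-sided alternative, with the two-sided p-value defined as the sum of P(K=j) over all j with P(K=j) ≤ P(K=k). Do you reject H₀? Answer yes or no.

Exact binomial: n=22, k=10, p₀=1/4=0.2500
P(X=j) = C(n,j)·p₀^j·(1−p₀)^(n−j); p = Σ P(X=j) over j with P(X=j) ≤ P(X=10)
p-value (two-sided) = 0.04437
At α=0.1: p < α → reject H₀

reject H₀: yes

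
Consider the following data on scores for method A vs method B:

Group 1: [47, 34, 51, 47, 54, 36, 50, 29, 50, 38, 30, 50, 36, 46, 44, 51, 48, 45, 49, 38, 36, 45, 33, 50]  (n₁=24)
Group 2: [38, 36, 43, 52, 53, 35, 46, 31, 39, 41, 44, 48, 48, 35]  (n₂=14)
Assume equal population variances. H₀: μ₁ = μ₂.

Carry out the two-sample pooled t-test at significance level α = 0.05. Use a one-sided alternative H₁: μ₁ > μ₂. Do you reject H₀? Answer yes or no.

reject H₀: no

x̄₁=43.208, s₁=7.512, n₁=24
x̄₂=42.071, s₂=6.765, n₂=14
s_p² = [23·7.512² + 13·6.765²]/36 = 52.5802
SE = √(s_p²·(1/24+1/14)) = 2.4386
t = (43.208−42.071)/2.4386 = 0.4662
df = 36
p-value (one-sided, H₁ greater) = 0.32193
At α=0.05: p ≥ α → fail to reject H₀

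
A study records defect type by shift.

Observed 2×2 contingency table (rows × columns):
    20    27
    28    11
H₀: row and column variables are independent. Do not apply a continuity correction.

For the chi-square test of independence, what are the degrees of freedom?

df = (r−1)(c−1) = (2−1)·(2−1) = 1

degrees of freedom = 1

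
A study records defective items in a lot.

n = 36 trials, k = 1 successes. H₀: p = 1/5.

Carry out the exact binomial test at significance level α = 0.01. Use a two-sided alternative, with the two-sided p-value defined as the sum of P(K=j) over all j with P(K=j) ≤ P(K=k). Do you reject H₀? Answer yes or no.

reject H₀: yes

Exact binomial: n=36, k=1, p₀=1/5=0.2000
P(X=j) = C(n,j)·p₀^j·(1−p₀)^(n−j); p = Σ P(X=j) over j with P(X=j) ≤ P(X=1)
p-value (two-sided) = 0.00570
At α=0.01: p < α → reject H₀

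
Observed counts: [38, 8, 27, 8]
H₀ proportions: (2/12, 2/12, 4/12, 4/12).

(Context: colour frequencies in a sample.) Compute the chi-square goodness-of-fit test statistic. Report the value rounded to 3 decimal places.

n = 81; E_i = n·p_i = [13.50, 13.50, 27.00, 27.00]
χ² = (38−13.50)²/13.50 + (8−13.50)²/13.50 + (27−27.00)²/27.00 + (8−27.00)²/27.00 = 60.0741
df = 3

test statistic = 60.074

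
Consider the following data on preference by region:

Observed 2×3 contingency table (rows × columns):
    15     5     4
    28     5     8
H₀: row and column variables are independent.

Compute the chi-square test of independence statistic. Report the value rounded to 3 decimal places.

test statistic = 0.877

Row totals [24, 41], col totals [43, 10, 12], n=65
χ² = (15−15.88)²/15.88 + (5−3.69)²/3.69 + (4−4.43)²/4.43 + (28−27.12)²/27.12 + (5−6.31)²/6.31 + (8−7.57)²/7.57 = 0.8774
df = 2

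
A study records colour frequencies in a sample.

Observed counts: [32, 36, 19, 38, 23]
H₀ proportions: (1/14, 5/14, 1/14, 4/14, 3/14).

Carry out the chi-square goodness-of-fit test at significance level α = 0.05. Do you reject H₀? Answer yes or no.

n = 148; E_i = n·p_i = [10.57, 52.86, 10.57, 42.29, 31.71]
χ² = (32−10.57)²/10.57 + (36−52.86)²/52.86 + (19−10.57)²/10.57 + (38−42.29)²/42.29 + (23−31.71)²/31.71 = 58.3613
df = 4
p-value (upper-tail) = 0.00000
At α=0.05: p < α → reject H₀

reject H₀: yes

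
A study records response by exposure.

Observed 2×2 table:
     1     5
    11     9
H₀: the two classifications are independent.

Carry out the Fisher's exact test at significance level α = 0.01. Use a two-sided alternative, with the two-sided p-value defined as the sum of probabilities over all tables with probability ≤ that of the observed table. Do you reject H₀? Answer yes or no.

reject H₀: no

Margins: r₁=6, r₂=20, c₁=12, c₂=14, n=26
p_obs = C(6,1)·C(20,11)/C(26,12); sum pmf over tables with pmf ≤ p_obs
p-value (two-sided) = 0.16957
At α=0.01: p ≥ α → fail to reject H₀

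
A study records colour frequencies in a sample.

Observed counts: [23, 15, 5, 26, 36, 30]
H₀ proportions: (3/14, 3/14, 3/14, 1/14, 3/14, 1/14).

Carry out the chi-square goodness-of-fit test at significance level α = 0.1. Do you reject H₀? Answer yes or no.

n = 135; E_i = n·p_i = [28.93, 28.93, 28.93, 9.64, 28.93, 9.64]
χ² = (23−28.93)²/28.93 + (15−28.93)²/28.93 + (5−28.93)²/28.93 + (26−9.64)²/9.64 + (36−28.93)²/28.93 + (30−9.64)²/9.64 = 100.1654
df = 5
p-value (upper-tail) = 0.00000
At α=0.1: p < α → reject H₀

reject H₀: yes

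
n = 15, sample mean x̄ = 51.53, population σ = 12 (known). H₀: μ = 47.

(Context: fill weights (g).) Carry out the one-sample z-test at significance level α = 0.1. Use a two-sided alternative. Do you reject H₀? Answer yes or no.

SE = σ/√n = 12/√15 = 3.0984
z = (x̄−μ₀)/SE = (51.53−47)/3.0984 = 1.4621
p-value (two-sided) = 0.14373
At α=0.1: p ≥ α → fail to reject H₀

reject H₀: no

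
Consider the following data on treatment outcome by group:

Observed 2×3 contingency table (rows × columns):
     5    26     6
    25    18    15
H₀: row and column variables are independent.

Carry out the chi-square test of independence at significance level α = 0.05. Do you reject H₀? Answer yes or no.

reject H₀: yes

Row totals [37, 58], col totals [30, 44, 21], n=95
χ² = (5−11.68)²/11.68 + (26−17.14)²/17.14 + (6−8.18)²/8.18 + (25−18.32)²/18.32 + (18−26.86)²/26.86 + (15−12.82)²/12.82 = 14.7223
df = 2
p-value (upper-tail) = 0.00064
At α=0.05: p < α → reject H₀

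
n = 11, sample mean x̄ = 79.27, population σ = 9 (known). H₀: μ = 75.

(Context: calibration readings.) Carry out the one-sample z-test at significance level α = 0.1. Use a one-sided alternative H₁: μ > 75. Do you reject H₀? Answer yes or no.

reject H₀: yes

SE = σ/√n = 9/√11 = 2.7136
z = (x̄−μ₀)/SE = (79.27−75)/2.7136 = 1.5736
p-value (one-sided, H₁ greater) = 0.05780
At α=0.1: p < α → reject H₀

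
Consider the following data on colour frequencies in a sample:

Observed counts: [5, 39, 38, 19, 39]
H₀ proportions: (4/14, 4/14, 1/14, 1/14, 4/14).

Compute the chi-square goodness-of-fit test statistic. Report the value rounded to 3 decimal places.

n = 140; E_i = n·p_i = [40.00, 40.00, 10.00, 10.00, 40.00]
χ² = (5−40.00)²/40.00 + (39−40.00)²/40.00 + (38−10.00)²/10.00 + (19−10.00)²/10.00 + (39−40.00)²/40.00 = 117.1750
df = 4

test statistic = 117.175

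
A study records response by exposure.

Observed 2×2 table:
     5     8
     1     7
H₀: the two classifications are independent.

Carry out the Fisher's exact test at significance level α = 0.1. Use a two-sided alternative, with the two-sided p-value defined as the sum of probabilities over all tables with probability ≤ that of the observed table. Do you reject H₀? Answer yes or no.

Margins: r₁=13, r₂=8, c₁=6, c₂=15, n=21
p_obs = C(13,5)·C(8,1)/C(21,6); sum pmf over tables with pmf ≤ p_obs
p-value (two-sided) = 0.33591
At α=0.1: p ≥ α → fail to reject H₀

reject H₀: no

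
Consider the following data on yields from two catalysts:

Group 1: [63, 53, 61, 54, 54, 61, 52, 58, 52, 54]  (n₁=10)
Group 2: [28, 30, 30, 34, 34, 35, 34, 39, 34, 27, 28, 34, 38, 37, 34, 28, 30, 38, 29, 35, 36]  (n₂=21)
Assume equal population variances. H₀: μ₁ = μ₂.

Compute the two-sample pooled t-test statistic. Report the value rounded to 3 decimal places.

test statistic = 15.631

x̄₁=56.200, s₁=4.158, n₁=10
x̄₂=32.952, s₂=3.735, n₂=21
s_p² = [9·4.158² + 20·3.735²]/29 = 14.9846
SE = √(s_p²·(1/10+1/21)) = 1.4873
t = (56.200−32.952)/1.4873 = 15.6309
df = 29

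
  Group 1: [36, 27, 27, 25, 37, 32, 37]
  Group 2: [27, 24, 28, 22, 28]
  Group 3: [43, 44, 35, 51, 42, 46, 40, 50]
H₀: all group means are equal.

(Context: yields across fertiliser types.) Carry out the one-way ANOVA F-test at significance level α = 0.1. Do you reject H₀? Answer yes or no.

reject H₀: yes

Group means [31.57, 25.80, 43.88], grand mean 35.050
SSB = Σnᵢ(x̄ᵢ−x̄)² = 1135.561; SSW = ΣΣ(x−x̄ᵢ)² = 383.389
MSB = 1135.561/2 = 567.7804; MSW = 383.389/17 = 22.5523
F = MSB/MSW = 25.1761
df = (2, 17)
p-value (upper-tail) = 0.00001
At α=0.1: p < α → reject H₀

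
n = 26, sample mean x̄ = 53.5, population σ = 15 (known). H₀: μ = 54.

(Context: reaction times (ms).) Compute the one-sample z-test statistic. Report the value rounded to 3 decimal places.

SE = σ/√n = 15/√26 = 2.9417
z = (x̄−μ₀)/SE = (53.5−54)/2.9417 = -0.1700

test statistic = -0.170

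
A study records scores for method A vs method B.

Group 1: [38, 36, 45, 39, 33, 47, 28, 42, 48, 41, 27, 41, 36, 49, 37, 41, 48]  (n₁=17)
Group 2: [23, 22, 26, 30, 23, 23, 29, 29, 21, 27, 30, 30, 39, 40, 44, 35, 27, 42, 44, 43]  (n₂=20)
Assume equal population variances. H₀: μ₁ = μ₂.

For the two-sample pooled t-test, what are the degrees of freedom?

df = n₁ + n₂ − 2 = 17 + 20 − 2 = 35

degrees of freedom = 35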